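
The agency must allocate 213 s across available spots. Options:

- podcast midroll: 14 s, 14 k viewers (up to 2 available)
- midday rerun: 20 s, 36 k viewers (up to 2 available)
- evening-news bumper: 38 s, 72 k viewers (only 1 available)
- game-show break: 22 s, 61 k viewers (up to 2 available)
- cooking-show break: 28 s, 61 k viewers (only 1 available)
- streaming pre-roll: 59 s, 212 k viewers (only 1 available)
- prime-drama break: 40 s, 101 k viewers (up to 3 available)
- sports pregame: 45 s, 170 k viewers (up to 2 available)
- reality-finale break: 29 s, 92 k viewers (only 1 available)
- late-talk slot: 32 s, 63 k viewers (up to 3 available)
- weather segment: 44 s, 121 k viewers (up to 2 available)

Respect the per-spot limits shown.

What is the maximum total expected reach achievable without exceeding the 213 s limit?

714

Taking the top-ratio spots first gives game-show break + streaming pre-roll + 2×sports pregame + reality-finale break for 705 (200 s).
The 29 s tied up in reality-finale break is better spent on prime-drama break — total rises to 714 (211 s).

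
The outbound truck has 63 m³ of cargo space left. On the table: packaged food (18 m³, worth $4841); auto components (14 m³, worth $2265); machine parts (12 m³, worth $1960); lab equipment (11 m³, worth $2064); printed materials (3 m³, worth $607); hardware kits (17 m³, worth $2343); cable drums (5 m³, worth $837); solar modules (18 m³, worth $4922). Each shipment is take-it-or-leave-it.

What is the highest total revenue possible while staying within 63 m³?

Greedy by ratio would take packaged food + lab equipment + printed materials + cable drums + solar modules: 55 m³ used, total 13271.
Replace cable drums with machine parts: the trade gains 1123 net, giving 14394 at 62 m³.

14394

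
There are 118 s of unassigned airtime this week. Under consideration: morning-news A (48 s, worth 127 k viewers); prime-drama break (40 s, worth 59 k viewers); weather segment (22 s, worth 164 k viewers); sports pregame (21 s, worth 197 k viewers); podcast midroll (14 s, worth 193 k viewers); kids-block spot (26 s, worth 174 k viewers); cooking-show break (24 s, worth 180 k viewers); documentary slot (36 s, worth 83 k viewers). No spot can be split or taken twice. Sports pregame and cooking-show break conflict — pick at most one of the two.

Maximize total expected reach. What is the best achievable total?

728

Ranking by ratio (expected reach/s): podcast midroll 13.79, sports pregame 9.38, cooking-show break 7.50.
Taking weather segment + sports pregame + podcast midroll + kids-block spot: 83 s used, 728 in expected reach.
Next best is weather segment + podcast midroll + kids-block spot + cooking-show break at 711 (86 s) — short by 17.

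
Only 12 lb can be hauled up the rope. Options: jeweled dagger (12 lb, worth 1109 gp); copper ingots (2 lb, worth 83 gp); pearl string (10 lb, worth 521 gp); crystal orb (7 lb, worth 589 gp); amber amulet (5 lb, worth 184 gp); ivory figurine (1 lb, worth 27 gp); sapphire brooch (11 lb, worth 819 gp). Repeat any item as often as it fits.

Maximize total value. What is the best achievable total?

1109

Jeweled dagger uses 12 of the 12 lb and totals 1109.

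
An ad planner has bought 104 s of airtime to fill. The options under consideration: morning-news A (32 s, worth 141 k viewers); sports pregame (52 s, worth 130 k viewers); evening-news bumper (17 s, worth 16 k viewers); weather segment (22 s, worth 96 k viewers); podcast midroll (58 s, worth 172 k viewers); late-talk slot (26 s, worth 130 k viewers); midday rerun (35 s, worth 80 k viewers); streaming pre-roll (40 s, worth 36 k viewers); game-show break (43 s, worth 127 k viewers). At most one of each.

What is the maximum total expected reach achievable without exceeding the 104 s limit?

By expected reach per s: late-talk slot 5.00, morning-news A 4.41, weather segment 4.36, podcast midroll 2.97 lead.
A density-first pass picks morning-news A + evening-news bumper + weather segment + late-talk slot — 383 at 97 s.
Dropping evening-news bumper and weather segment frees 39 s; slotting in game-show break (43 s) lifts the total to 398 at 101 s.
Nothing else within 104 s beats 398.

398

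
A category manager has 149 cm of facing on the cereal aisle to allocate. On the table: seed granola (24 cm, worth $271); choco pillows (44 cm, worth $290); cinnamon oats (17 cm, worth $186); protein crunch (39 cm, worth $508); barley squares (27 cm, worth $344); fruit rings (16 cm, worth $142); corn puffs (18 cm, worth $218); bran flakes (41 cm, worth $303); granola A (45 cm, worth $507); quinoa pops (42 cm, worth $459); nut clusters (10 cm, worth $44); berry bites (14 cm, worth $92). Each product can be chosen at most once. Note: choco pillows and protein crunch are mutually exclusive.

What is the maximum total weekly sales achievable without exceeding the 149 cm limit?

The ratio heuristic lands on seed granola + cinnamon oats + protein crunch + barley squares + fruit rings + corn puffs (1669) but leaves 8 cm idle.
Replace fruit rings and corn puffs with quinoa pops: the trade gains 99 net, giving 1768 at 149 cm.

1768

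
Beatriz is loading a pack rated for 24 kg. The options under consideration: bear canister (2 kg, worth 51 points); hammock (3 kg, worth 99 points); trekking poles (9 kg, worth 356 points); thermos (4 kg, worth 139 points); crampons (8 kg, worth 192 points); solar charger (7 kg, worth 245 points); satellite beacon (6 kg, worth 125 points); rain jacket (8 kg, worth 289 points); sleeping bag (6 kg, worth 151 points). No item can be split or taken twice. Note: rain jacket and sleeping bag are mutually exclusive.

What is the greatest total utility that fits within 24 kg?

890

Taking trekking poles + solar charger + rain jacket: 24 kg used, 890 in utility.
That's the maximum — no feasible swap from here does better than 890.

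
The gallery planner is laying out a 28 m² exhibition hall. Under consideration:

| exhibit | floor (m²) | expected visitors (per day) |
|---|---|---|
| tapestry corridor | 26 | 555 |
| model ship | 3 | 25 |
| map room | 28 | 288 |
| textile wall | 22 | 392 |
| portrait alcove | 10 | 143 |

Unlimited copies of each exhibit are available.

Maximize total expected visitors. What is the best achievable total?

555

Tapestry corridor uses 26 of the 28 m² and totals 555.
Every other selection either busts 28 m² or fails to beat 555.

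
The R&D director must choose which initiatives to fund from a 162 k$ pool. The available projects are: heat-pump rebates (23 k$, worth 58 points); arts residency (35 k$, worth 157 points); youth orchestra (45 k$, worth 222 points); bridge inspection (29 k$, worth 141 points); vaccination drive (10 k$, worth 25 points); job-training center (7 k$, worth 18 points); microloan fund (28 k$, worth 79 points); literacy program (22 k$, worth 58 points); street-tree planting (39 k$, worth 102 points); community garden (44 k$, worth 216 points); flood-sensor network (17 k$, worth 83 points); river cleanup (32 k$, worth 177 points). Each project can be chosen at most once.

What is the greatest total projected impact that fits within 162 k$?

781

A density-first pass picks youth orchestra + literacy program + community garden + flood-sensor network + river cleanup — 756 at 160 k$.
The 39 k$ tied up in literacy program and flood-sensor network is better spent on bridge inspection + vaccination drive — total rises to 781 (160 k$).
The closest alternative, arts residency + youth orchestra + bridge inspection + flood-sensor network + river cleanup, reaches only 780.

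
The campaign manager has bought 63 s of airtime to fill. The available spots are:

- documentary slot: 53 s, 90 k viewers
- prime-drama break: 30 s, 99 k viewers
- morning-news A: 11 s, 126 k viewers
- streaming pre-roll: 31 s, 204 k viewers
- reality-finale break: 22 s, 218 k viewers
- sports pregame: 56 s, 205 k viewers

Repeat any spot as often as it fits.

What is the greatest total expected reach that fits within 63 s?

630

5×morning-news A uses 55 of the 63 s and totals 630.
That's the maximum — no swap from here does better than 630.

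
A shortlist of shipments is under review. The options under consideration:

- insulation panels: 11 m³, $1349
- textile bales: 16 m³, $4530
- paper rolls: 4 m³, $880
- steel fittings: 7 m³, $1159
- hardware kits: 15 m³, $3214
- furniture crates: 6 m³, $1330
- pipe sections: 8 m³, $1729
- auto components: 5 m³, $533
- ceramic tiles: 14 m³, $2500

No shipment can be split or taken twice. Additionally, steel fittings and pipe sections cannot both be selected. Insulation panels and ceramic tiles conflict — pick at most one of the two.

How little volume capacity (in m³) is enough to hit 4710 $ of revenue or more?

Look for the lowest-volume combination reaching 4710.
Taking textile bales + paper rolls gives 5410 (≥ 4710) for 20 m³.
Below 20 m³ the best achievable stays under 4710.

20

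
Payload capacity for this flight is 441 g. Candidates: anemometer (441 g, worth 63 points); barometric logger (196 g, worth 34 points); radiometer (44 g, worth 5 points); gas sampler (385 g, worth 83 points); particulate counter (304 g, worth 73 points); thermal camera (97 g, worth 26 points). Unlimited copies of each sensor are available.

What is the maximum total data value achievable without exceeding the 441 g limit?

109

Radiometer + 4×thermal camera uses 432 of the 441 g and totals 109.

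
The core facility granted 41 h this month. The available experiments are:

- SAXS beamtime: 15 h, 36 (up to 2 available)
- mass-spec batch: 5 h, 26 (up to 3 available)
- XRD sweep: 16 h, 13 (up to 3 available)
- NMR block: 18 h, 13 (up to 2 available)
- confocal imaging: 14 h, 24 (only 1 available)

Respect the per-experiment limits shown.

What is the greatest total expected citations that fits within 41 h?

Taking the top-ratio experiments first gives SAXS beamtime + 3×mass-spec batch for 114 (30 h).
The 5 h tied up in mass-spec batch is better spent on SAXS beamtime — total rises to 124 (40 h).
Nothing else within 41 h beats 124.

124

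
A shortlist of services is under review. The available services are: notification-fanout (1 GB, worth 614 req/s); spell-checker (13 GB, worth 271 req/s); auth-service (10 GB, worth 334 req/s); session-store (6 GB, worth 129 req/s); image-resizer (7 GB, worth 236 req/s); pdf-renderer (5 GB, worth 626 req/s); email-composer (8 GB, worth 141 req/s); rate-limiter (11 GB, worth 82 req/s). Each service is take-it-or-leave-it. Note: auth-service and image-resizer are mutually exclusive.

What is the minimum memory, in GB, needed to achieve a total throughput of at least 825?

Need the lightest bundle worth ≥ 825.
notification-fanout + pdf-renderer reaches 1240 using 6 GB.
Any bundle with less than 6 GB falls short of 825.

6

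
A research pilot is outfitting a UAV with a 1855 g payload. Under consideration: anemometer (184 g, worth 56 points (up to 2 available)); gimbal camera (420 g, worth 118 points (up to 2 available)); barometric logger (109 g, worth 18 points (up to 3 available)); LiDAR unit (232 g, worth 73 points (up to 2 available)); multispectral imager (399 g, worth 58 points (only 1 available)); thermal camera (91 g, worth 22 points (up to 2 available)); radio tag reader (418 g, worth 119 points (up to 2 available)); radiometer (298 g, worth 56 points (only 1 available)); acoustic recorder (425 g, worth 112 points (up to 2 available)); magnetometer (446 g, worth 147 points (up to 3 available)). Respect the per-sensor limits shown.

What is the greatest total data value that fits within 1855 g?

592

Taking the top-ratio sensors first gives 2×LiDAR unit + 3×magnetometer for 587 (1802 g).
Replace LiDAR unit with anemometer + thermal camera: the trade gains 5 net, giving 592 at 1845 g.
That's the maximum — no swap from here does better than 592.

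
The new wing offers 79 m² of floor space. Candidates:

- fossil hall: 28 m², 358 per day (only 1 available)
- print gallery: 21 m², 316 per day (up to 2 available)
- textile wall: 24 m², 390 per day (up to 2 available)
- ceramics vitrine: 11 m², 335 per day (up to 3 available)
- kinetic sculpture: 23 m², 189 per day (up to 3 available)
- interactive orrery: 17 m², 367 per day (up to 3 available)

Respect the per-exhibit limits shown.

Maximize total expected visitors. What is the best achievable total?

1771

Taking the top-ratio exhibits first gives 3×ceramics vitrine + 2×interactive orrery for 1739 (67 m²).
Dropping ceramics vitrine frees 11 m²; slotting in interactive orrery (17 m²) lifts the total to 1771 at 73 m².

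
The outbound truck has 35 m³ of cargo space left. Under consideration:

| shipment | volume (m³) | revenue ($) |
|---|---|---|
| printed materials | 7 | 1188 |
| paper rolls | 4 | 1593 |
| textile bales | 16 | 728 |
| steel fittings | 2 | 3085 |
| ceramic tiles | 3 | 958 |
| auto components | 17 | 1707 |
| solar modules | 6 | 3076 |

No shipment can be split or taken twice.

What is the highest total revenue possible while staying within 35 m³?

10419

Density check — steel fittings 1542.50, solar modules 512.67, paper rolls 398.25 are the best per m³.
Greedy by ratio would take printed materials + paper rolls + steel fittings + ceramic tiles + solar modules: 22 m³ used, total 9900.
The 7 m³ tied up in printed materials is better spent on auto components — total rises to 10419 (32 m³).
That's the maximum — no swap from here does better than 10419.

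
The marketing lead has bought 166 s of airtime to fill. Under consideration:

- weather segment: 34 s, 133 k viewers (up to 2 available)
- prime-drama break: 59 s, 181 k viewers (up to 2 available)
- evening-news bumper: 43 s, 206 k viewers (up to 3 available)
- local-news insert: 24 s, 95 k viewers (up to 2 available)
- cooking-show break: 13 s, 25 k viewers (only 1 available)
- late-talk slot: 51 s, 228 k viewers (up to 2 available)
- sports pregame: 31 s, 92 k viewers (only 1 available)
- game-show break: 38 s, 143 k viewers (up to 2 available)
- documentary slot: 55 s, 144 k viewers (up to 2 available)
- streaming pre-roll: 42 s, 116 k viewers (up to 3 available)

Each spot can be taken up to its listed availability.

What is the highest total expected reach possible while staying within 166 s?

Greedy by ratio would take 3×evening-news bumper + local-news insert + cooking-show break: 166 s used, total 738.
Replace local-news insert and cooking-show break with weather segment: the trade gains 13 net, giving 751 at 163 s.

751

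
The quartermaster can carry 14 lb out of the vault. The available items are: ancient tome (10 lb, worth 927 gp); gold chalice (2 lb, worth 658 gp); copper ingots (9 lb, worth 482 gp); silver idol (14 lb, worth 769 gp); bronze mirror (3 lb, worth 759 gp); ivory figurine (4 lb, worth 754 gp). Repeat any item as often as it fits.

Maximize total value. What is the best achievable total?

Best packing: 7×gold chalice — 14 lb, 4606 total.
No other feasible combination exceeds 4606.

4606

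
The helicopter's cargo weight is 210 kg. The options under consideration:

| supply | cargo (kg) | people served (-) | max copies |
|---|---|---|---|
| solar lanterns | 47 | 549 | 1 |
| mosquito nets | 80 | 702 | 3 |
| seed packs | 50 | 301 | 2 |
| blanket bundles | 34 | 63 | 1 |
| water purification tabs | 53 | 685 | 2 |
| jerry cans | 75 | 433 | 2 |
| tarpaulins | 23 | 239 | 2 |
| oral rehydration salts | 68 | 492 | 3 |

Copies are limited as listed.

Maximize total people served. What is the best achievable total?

2397

Taking solar lanterns + 2×water purification tabs + 2×tarpaulins: 199 kg used, 2397 in people served.
Every other selection either busts 210 kg or exceeds an availability limit or fails to beat 2397.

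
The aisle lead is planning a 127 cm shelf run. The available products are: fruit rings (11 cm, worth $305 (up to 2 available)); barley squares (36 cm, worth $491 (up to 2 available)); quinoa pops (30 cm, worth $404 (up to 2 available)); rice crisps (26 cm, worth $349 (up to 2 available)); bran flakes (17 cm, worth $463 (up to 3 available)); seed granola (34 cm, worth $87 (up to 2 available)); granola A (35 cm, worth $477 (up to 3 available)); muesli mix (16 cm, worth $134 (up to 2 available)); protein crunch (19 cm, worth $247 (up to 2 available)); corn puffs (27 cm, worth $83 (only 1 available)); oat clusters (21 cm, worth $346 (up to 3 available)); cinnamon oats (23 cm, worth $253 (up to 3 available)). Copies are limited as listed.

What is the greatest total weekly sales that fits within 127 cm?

Ranking by ratio (weekly sales/cm): fruit rings 27.73, bran flakes 27.24, oat clusters 16.48.
A density-first pass picks 2×fruit rings + 3×bran flakes + 2×oat clusters — 2691 at 115 cm.
The 21 cm tied up in oat clusters is better spent on quinoa pops — total rises to 2749 (124 cm).
Nothing else within 127 cm beats 2749.

2749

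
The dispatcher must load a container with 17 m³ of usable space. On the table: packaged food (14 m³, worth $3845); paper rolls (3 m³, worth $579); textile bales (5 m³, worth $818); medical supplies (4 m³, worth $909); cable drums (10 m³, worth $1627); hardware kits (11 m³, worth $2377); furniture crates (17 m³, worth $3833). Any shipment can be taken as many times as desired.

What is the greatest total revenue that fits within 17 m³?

4424

Ranking by ratio (revenue/m³): packaged food 274.64, medical supplies 227.25, furniture crates 225.47, hardware kits 216.09.
Taking packaged food + paper rolls: 17 m³ used, 4424 in revenue.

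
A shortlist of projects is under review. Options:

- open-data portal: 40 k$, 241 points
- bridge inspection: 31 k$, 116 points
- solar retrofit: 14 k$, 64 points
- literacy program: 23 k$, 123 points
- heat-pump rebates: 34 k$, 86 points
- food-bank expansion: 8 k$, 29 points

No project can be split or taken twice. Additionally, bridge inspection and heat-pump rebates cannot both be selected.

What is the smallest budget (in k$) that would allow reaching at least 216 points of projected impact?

Look for the lowest-budget combination reaching 216.
open-data portal: 241 projected impact at 40 k$.
No combination under 40 k$ hits 216.

40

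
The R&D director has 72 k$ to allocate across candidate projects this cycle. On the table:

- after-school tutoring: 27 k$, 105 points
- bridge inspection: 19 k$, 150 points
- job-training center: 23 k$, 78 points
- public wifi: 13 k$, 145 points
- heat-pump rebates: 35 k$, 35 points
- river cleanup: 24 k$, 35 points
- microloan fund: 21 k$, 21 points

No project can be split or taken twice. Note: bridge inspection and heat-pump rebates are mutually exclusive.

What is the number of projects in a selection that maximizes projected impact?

3

The maximum projected impact within 72 k$ is 400.
after-school tutoring + bridge inspection + public wifi hits 400 at 59 k$.
Every optimal selection uses 3 projects.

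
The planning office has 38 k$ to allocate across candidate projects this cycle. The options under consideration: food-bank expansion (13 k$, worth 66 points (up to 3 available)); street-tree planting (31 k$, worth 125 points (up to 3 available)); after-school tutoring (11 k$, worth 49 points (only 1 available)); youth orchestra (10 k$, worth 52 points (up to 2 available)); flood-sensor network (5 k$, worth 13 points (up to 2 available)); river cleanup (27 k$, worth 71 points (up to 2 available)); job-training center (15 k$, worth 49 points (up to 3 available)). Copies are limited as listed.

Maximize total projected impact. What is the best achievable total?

184

Greedy by ratio would take food-bank expansion + 2×youth orchestra + flood-sensor network: 38 k$ used, total 183.
The 15 k$ tied up in youth orchestra and flood-sensor network is better spent on food-bank expansion — total rises to 184 (36 k$).
That's the maximum — no swap from here does better than 184.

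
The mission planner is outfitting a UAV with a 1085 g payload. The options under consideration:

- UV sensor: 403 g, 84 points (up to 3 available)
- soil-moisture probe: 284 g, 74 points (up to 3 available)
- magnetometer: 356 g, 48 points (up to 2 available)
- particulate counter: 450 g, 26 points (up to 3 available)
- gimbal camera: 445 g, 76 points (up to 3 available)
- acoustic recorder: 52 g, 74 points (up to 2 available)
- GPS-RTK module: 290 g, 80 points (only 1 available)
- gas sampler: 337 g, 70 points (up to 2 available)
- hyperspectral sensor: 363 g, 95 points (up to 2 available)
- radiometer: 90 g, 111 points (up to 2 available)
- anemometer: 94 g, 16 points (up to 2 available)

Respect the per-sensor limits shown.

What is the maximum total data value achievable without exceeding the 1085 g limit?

561

The ratio ordering already packs tightly: 2×acoustic recorder + GPS-RTK module + hyperspectral sensor + 2×radiometer + anemometer, 1031 g, 561.
Every other selection either busts 1085 g or exceeds an availability limit or fails to beat 561.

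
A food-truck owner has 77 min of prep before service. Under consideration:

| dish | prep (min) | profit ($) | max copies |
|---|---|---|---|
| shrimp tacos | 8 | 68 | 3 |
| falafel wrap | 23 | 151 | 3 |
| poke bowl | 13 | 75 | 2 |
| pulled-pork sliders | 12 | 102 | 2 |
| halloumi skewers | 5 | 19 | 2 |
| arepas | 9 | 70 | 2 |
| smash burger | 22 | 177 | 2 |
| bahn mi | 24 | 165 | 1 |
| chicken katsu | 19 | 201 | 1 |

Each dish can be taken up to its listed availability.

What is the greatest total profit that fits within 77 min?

684

A density-first pass picks 3×shrimp tacos + 2×pulled-pork sliders + arepas + chicken katsu — 679 at 76 min.
The 21 min tied up in pulled-pork sliders and arepas is better spent on smash burger — total rises to 684 (77 min).
Nothing else within 77 min beats 684.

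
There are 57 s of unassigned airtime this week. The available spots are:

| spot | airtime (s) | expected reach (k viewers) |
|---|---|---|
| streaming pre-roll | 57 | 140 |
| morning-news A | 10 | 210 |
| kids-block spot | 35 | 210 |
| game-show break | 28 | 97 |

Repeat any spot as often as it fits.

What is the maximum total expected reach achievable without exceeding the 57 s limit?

Ranking by ratio (expected reach/s): morning-news A 21.00, kids-block spot 6.00, game-show break 3.46.
Best packing: 5×morning-news A — 50 s, 1050 total.
Every other selection either busts 57 s or fails to beat 1050.

1050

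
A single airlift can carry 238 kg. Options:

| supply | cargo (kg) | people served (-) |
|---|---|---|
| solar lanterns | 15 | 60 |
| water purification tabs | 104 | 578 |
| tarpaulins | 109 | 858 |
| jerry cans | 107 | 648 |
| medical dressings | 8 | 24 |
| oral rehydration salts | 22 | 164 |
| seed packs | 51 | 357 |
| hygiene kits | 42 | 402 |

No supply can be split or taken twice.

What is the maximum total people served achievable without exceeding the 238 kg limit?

1805

The ratio ordering already packs tightly: tarpaulins + medical dressings + oral rehydration salts + seed packs + hygiene kits, 232 kg, 1805.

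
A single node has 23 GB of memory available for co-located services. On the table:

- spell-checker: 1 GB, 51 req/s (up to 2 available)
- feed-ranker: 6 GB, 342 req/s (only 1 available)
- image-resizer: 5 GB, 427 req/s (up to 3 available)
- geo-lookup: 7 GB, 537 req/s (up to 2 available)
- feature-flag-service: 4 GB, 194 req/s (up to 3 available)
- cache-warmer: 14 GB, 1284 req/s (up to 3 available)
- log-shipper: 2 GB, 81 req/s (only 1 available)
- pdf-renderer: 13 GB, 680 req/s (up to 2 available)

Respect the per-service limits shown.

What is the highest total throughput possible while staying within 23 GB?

By throughput per GB: cache-warmer 91.71, image-resizer 85.40, geo-lookup 76.71, feed-ranker 57.00 lead.
Taking the top-ratio services first gives 2×spell-checker + image-resizer + cache-warmer + log-shipper for 1894 (23 GB).
The 7 GB tied up in image-resizer and log-shipper is better spent on geo-lookup — total rises to 1923 (23 GB).
Every other selection either busts 23 GB or exceeds an availability limit or fails to beat 1923.

1923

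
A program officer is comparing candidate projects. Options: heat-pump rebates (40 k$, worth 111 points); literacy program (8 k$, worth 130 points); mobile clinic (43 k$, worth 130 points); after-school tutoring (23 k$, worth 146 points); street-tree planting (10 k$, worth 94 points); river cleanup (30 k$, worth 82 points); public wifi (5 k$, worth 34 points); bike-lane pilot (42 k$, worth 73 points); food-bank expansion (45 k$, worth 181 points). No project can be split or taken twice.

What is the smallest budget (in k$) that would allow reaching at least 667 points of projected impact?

121

Need the lightest bundle worth ≥ 667.
literacy program + after-school tutoring + street-tree planting + river cleanup + public wifi + food-bank expansion: 667 projected impact at 121 k$.
Below 121 k$ the best achievable stays under 667.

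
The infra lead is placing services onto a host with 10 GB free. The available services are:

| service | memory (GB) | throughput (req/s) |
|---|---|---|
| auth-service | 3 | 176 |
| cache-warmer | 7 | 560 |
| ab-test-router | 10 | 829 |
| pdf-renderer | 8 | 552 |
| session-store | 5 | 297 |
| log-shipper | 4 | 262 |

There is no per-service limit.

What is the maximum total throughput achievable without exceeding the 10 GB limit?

829

The ratio ordering already packs tightly: ab-test-router, 10 GB, 829.
Every other selection either busts 10 GB or fails to beat 829.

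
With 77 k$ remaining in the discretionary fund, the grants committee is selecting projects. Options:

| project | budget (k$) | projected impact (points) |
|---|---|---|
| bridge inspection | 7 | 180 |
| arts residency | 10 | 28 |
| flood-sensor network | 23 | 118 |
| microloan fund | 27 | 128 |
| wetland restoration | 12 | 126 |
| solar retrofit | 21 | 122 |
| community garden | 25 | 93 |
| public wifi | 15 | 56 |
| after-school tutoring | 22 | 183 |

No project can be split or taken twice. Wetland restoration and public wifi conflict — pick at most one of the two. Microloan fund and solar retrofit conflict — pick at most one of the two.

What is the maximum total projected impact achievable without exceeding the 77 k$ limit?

Taking bridge inspection + arts residency + wetland restoration + solar retrofit + after-school tutoring: 72 k$ used, 639 in projected impact.
Every other selection either busts 77 k$ or breaks a pairing rule or fails to beat 639.

639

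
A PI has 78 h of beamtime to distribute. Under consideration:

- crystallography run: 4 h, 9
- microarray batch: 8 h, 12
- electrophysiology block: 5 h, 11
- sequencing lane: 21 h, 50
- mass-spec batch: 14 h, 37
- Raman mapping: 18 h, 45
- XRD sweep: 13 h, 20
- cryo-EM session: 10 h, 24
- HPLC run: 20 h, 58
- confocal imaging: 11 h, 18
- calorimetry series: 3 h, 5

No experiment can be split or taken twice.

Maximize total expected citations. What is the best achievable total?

201

By expected citations per h: HPLC run 2.90, mass-spec batch 2.64, Raman mapping 2.50 lead.
Greedy by ratio would take crystallography run + electrophysiology block + mass-spec batch + Raman mapping + cryo-EM session + HPLC run + calorimetry series: 74 h used, total 189.
Replace crystallography run and cryo-EM session and calorimetry series with sequencing lane: the trade gains 12 net, giving 201 at 78 h.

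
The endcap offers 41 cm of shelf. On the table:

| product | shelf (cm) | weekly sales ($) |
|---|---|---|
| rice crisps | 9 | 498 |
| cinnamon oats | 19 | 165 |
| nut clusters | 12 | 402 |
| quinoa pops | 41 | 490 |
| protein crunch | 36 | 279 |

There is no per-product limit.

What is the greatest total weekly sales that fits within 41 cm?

Ranking by ratio (weekly sales/cm): rice crisps 55.33, nut clusters 33.50, quinoa pops 11.95.
4×rice crisps uses 36 of the 41 cm and totals 1992.
Every other selection either busts 41 cm or fails to beat 1992.

1992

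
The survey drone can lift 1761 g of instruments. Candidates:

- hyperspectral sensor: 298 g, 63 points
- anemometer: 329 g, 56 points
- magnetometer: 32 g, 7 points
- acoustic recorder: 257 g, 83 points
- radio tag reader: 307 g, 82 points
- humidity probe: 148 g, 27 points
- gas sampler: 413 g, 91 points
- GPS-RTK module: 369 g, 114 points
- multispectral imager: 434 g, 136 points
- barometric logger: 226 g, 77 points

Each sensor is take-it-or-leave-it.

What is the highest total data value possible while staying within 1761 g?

Density check — barometric logger 0.34, acoustic recorder 0.32, multispectral imager 0.31, GPS-RTK module 0.31 are the best per g.
Greedy by ratio would take magnetometer + acoustic recorder + radio tag reader + GPS-RTK module + multispectral imager + barometric logger: 1625 g used, total 499.
Dropping magnetometer frees 32 g; slotting in humidity probe (148 g) lifts the total to 519 at 1741 g.
No other feasible combination exceeds 519.

519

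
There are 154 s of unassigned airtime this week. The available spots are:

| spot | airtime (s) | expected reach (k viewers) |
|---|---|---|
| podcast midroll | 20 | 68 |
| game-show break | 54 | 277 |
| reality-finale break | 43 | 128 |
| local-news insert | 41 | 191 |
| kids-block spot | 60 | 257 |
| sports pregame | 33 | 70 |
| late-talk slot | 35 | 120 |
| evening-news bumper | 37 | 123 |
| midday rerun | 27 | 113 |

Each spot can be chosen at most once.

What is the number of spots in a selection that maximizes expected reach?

The maximum expected reach within 154 s is 659.
podcast midroll + game-show break + local-news insert + evening-news bumper hits 659 at 152 s.
Every optimal selection uses 4 spots.

4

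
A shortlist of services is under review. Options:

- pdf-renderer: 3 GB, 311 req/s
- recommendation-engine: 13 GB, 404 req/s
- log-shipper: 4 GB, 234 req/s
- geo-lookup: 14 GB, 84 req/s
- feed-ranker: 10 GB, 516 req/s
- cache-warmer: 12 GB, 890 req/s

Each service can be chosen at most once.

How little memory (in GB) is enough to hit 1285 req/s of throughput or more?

19

Look for the lowest-memory combination reaching 1285.
pdf-renderer + log-shipper + cache-warmer reaches 1435 using 19 GB.
Below 19 GB the best achievable stays under 1285.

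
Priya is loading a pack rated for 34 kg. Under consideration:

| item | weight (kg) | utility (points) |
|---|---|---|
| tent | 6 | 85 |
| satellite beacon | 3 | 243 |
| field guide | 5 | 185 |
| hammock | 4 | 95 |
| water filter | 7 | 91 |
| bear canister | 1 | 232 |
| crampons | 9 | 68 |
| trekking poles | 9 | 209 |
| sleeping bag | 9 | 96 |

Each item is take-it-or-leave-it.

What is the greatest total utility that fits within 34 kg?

Density check — bear canister 232.00, satellite beacon 81.00, field guide 37.00, hammock 23.75 are the best per kg.
A density-first pass picks tent + satellite beacon + field guide + hammock + bear canister + trekking poles — 1049 at 28 kg.
Dropping tent frees 6 kg; slotting in sleeping bag (9 kg) lifts the total to 1060 at 31 kg.
Next best is satellite beacon + field guide + water filter + bear canister + trekking poles + sleeping bag at 1056 (34 kg) — short by 4.

1060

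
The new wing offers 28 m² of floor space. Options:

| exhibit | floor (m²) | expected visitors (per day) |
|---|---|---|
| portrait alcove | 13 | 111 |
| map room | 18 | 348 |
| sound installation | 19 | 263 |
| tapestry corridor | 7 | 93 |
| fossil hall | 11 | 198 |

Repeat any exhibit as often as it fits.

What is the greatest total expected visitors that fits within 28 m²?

441

Taking map room + tapestry corridor: 25 m² used, 441 in expected visitors.
No other feasible combination exceeds 441.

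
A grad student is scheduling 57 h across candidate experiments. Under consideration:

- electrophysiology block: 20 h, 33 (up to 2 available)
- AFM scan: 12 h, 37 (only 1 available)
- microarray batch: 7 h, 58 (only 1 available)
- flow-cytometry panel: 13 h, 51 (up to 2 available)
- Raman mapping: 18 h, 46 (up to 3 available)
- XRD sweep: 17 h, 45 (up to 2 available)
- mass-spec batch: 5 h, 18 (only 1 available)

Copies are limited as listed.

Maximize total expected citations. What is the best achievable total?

224

By expected citations per h: microarray batch 8.29, flow-cytometry panel 3.92, mass-spec batch 3.60 lead.
The ratio heuristic lands on AFM scan + microarray batch + 2×flow-cytometry panel + mass-spec batch (215) but leaves 7 h idle.
Dropping AFM scan frees 12 h; slotting in Raman mapping (18 h) lifts the total to 224 at 56 h.
The spare 1 h is too small for any remaining experiment, and no exchange beats 224.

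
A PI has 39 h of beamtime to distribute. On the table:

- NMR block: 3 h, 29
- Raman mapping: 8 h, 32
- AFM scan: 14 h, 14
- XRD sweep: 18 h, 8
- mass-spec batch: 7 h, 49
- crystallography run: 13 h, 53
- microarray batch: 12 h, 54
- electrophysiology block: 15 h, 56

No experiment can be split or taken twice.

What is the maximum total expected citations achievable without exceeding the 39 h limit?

Ranking by ratio (expected citations/h): NMR block 9.67, mass-spec batch 7.00, microarray batch 4.50, crystallography run 4.08.
Taking the top-ratio experiments first gives NMR block + mass-spec batch + crystallography run + microarray batch for 185 (35 h).
Dropping crystallography run frees 13 h; slotting in electrophysiology block (15 h) lifts the total to 188 at 37 h.
Runner-up NMR block + mass-spec batch + crystallography run + electrophysiology block tops out at 187.

188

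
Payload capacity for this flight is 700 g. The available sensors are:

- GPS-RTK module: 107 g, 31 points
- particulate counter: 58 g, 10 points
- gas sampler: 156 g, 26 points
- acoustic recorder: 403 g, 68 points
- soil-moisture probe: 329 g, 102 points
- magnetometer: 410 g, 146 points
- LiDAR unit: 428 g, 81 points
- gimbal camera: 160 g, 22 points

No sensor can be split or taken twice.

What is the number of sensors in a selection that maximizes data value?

3

Optimal total is 203.
GPS-RTK module + gas sampler + magnetometer hits 203 at 673 g.
All optima have 3 sensors.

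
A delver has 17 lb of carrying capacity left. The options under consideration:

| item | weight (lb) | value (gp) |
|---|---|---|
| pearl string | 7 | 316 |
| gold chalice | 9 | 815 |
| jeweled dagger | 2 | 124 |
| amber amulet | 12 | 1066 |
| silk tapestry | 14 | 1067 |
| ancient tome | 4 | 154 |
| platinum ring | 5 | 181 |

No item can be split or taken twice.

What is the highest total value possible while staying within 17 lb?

1247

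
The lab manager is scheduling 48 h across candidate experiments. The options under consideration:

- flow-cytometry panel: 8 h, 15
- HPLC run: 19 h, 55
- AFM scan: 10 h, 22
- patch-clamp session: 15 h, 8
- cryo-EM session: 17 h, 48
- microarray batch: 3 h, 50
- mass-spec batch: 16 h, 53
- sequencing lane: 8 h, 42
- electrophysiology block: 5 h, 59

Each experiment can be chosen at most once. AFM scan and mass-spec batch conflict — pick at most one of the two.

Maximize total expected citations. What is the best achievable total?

Density check — microarray batch 16.67, electrophysiology block 11.80, sequencing lane 5.25 are the best per h.
Taking HPLC run + AFM scan + microarray batch + sequencing lane + electrophysiology block: 45 h used, 228 in expected citations.

228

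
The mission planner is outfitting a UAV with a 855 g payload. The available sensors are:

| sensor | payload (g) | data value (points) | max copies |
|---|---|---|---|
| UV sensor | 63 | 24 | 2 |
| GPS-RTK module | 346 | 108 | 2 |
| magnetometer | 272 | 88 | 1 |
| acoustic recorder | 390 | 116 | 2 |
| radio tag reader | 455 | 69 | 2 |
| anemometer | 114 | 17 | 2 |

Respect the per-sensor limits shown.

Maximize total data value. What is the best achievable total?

264

By data value per g: UV sensor 0.38, magnetometer 0.32, GPS-RTK module 0.31 lead.
The ratio heuristic lands on 2×UV sensor + GPS-RTK module + magnetometer (244) but leaves 111 g idle.
The 272 g tied up in magnetometer is better spent on GPS-RTK module — total rises to 264 (818 g).
The spare 37 g is too small for any remaining sensor, and no exchange beats 264.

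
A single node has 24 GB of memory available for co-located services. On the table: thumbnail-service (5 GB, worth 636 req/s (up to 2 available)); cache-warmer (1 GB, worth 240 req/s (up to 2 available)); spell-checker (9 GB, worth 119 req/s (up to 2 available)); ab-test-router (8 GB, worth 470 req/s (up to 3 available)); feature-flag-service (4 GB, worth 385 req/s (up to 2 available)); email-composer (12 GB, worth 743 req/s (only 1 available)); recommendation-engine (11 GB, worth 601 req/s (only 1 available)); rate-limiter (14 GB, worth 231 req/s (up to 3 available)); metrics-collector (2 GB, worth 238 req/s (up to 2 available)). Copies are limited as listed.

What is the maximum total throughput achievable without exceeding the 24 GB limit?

The ratio ordering already packs tightly: 2×thumbnail-service + 2×cache-warmer + 2×feature-flag-service + 2×metrics-collector, 24 GB, 2998.

2998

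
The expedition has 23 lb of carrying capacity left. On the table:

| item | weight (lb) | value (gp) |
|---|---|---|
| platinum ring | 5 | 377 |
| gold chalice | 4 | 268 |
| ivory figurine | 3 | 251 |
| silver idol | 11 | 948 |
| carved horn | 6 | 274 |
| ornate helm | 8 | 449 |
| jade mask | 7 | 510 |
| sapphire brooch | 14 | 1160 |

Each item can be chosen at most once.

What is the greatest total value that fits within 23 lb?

The ratio ordering already packs tightly: platinum ring + gold chalice + ivory figurine + silver idol, 23 lb, 1844.
Every other selection either busts 23 lb or fails to beat 1844.

1844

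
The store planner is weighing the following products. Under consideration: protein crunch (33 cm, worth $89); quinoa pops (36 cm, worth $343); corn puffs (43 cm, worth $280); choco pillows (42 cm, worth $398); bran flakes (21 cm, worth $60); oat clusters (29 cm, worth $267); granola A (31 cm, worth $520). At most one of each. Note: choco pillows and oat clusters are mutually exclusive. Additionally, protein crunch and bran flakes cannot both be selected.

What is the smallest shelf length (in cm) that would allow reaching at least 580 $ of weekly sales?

52

Minimise cm subject to total weekly sales ≥ 580.
bran flakes + granola A: 580 weekly sales at 52 cm.
No combination under 52 cm hits 580.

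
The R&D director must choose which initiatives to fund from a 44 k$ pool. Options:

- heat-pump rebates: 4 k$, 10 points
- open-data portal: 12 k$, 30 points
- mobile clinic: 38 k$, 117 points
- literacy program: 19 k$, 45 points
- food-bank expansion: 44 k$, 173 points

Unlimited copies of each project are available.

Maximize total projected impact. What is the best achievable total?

173

By projected impact per k$: food-bank expansion 3.93, mobile clinic 3.08, heat-pump rebates 2.50 lead.
Food-bank expansion uses 44 of the 44 k$ and totals 173.
That's the maximum — no swap from here does better than 173.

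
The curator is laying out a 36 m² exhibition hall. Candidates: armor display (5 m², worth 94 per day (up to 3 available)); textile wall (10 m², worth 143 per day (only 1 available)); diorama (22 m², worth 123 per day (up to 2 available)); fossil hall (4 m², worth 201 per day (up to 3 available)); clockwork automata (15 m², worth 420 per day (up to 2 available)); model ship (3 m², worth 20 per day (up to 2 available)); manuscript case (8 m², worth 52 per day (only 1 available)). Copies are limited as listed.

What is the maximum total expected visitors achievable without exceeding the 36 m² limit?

Best packing: armor display + 3×fossil hall + clockwork automata + model ship — 35 m², 1137 total.
Every other selection either busts 36 m² or exceeds an availability limit or fails to beat 1137.

1137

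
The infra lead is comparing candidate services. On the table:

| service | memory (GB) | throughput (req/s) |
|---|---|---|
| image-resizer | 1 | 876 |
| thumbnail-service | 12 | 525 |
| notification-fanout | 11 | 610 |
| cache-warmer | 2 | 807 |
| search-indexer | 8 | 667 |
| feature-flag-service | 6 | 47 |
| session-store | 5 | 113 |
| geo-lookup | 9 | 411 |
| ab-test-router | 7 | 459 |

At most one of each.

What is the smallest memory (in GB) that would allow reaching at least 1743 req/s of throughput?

8

Look for the lowest-memory combination reaching 1743.
image-resizer + cache-warmer + session-store: 1796 throughput at 8 GB.
No combination under 8 GB hits 1743.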